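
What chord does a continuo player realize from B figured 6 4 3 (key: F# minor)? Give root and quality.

E dominant seventh

The figures 6 4 3 indicate a seventh chord in second inversion.
In second inversion the root lies a fourth above the bass: a fourth above B in F# minor is E.
The chord tones are B, D, E, G#, giving E dominant seventh.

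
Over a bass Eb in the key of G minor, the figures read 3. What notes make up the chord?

Eb, G, Bb

The written figures 3 are shorthand for 5/3: the 5 is implied.
A third above Eb in this key is G.
A fifth above Eb in this key is Bb.
Together with the bass Eb, this spells Eb major in root position.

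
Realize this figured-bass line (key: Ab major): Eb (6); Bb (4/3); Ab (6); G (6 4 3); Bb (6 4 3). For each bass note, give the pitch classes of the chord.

Eb (6/3): Eb, G, C.
Bb (6/4/3): Bb, Db, Eb, G.
Ab (6/3): Ab, C, F.
G (6/4/3): G, Bb, C, Eb.
Bb (6/4/3): Bb, Db, Eb, G.

Eb, G, C | Bb, Db, Eb, G | Ab, C, F | G, Bb, C, Eb | Bb, Db, Eb, G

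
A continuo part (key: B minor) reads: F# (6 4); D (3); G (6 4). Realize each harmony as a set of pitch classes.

F# (6/4): F#, B, D.
D (5/3): D, F#, A.
G (6/4): G, C#, E.

F#, B, D | D, F#, A | G, C#, E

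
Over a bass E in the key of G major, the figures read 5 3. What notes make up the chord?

E, G, B

A third above E in this key is G.
A fifth above E in this key is B.
Together with the bass E, this spells E minor in root position.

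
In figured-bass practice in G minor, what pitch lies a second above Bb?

Counting 1 letter step above Bb lands on C; in G minor, that letter is C.

C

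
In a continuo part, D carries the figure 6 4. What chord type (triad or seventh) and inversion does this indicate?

Intervals of 6/4 above the bass form a triad; the bass is the fifth, so this is second inversion.

triad, second inversion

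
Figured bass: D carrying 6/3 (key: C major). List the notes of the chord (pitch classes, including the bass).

A third above D in this key is F.
A sixth above D in this key is B.
Together with the bass D, this spells B diminished in first inversion.

D, F, B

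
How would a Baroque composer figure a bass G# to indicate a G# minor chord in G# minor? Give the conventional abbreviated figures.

G# is the root of G# minor, so the chord is in root position.
A triad in root position is figured 5/3, conventionally abbreviated (no figures — root-position triad).

no figures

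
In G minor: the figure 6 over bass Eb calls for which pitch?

Counting 5 letter steps above Eb lands on C; in G minor, that letter is C.

C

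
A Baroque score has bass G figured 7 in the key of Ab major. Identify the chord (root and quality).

The figures 7 indicate a seventh chord in root position.
In root position the bass is the root, so the root is G.
The chord tones are G, Bb, Db, F, giving G half-diminished seventh.

G half-diminished seventh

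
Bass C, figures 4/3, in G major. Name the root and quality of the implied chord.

The figures 4/3 indicate a seventh chord in second inversion.
In second inversion the root lies a fourth above the bass: a fourth above C in G major is F#.
The chord tones are C, E, F#, A, giving F# half-diminished seventh.

F# half-diminished seventh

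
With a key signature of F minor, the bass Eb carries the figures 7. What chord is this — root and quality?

The figures 7 indicate a seventh chord in root position.
In root position the bass is the root, so the root is Eb.
The chord tones are Eb, G, Bb, Db, giving Eb dominant seventh.

Eb dominant seventh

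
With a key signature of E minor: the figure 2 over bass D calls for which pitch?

E

Counting 1 letter step above D lands on E; in E minor, that letter is E.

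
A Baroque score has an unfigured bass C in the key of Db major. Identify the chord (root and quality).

An unfigured bass indicates a triad in root position.
In root position the bass is the root, so the root is C.
The chord tones are C, Eb, Gb, giving C diminished.

C diminished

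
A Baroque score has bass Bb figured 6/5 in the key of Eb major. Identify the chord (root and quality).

The figures 6/5 indicate a seventh chord in first inversion.
In first inversion the root lies a sixth above the bass: a sixth above Bb in Eb major is G.
The chord tones are Bb, D, F, G, giving G minor seventh.

G minor seventh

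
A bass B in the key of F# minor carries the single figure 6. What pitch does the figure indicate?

Counting 5 letter steps above B lands on G; in F# minor, that letter is G#.

G#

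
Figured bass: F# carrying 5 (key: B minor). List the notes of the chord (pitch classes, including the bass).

The written figures 5 are shorthand for 5/3: the 3 is implied.
A third above F# in this key is A.
A fifth above F# in this key is C#.
Together with the bass F#, this spells F# minor in root position.

F#, A, C#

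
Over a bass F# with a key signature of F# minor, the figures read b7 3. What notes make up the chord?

The written figures b7 3 are shorthand for 7/5/3: the 5 is implied.
A third above F# in this key is A.
A fifth above F# in this key is C#.
A seventh above F# in this key is E, lowered to Eb by the flat.

F#, A, C#, Eb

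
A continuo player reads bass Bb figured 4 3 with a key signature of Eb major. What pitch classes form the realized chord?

The written figures 4 3 are shorthand for 6/4/3: the 6 is implied.
A third above Bb in this key is D.
A fourth above Bb in this key is Eb.
A sixth above Bb in this key is G.
Together with the bass Bb, this spells Eb major seventh in second inversion.

Bb, D, Eb, G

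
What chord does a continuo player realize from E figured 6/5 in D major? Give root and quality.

C# half-diminished seventh

The figures 6/5 indicate a seventh chord in first inversion.
In first inversion the root lies a sixth above the bass: a sixth above E in D major is C#.
The chord tones are E, G, B, C#, giving C# half-diminished seventh.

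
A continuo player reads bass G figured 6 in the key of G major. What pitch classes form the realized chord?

The written figures 6 are shorthand for 6/3: the 3 is implied.
A third above G in this key is B.
A sixth above G in this key is E.
Together with the bass G, this spells E minor in first inversion.

G, B, E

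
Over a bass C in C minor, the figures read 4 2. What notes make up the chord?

The written figures 4 2 are shorthand for 6/4/2: the 6 is implied.
A second above C in this key is D.
A fourth above C in this key is F.
A sixth above C in this key is Ab.
Together with the bass C, this spells D half-diminished seventh in third inversion.

C, D, F, Ab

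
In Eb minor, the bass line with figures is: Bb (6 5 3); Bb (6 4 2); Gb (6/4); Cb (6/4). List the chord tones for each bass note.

Bb (6/5/3): Bb, Db, F, Gb.
Bb (6/4/2): Bb, Cb, Eb, Gb.
Gb (6/4): Gb, Cb, Eb.
Cb (6/4): Cb, F, Ab.

Bb, Db, F, Gb | Bb, Cb, Eb, Gb | Gb, Cb, Eb | Cb, F, Ab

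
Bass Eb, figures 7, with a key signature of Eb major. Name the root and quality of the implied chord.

Eb major seventh

The figures 7 indicate a seventh chord in root position.
In root position the bass is the root, so the root is Eb.
The chord tones are Eb, G, Bb, D, giving Eb major seventh.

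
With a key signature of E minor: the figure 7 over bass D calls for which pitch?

Counting 6 letter steps above D lands on C; in E minor, that letter is C.

C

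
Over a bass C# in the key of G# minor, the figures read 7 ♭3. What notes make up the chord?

C#, Eb, G#, B

The written figures 7 ♭3 are shorthand for 7/5/3: the 5 is implied.
A third above C# in this key is E, lowered to Eb by the flat.
A fifth above C# in this key is G#.
A seventh above C# in this key is B.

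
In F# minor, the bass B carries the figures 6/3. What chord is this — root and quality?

The figures 6/3 indicate a triad in first inversion.
In first inversion the root lies a sixth above the bass: a sixth above B in F# minor is G#.
The chord tones are B, D, G#, giving G# diminished.

G# diminished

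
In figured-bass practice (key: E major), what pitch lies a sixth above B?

Counting 5 letter steps above B lands on G; in E major, that letter is G#.

G#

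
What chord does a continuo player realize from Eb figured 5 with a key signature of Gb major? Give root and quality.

Eb minor

The figures 5 indicate a triad in root position.
In root position the bass is the root, so the root is Eb.
The chord tones are Eb, Gb, Bb, giving Eb minor.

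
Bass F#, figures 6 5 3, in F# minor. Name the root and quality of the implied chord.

The figures 6 5 3 indicate a seventh chord in first inversion.
In first inversion the root lies a sixth above the bass: a sixth above F# in F# minor is D.
The chord tones are F#, A, C#, D, giving D major seventh.

D major seventh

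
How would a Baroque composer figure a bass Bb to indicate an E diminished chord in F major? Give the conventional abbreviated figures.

6/4

Bb is the fifth of E diminished, so the chord is in second inversion.
A triad in second inversion is figured 6/4, conventionally abbreviated 6/4.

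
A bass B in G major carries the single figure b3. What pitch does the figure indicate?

Counting 2 letter steps above B lands on D; in G major, that letter is D.
The b3 figure lowers it a semitone, giving Db.

Db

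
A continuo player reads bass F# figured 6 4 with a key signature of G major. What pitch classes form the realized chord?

F#, B, D

A fourth above F# in this key is B.
A sixth above F# in this key is D.
Together with the bass F#, this spells B minor in second inversion.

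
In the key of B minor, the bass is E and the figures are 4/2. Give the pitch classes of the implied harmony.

The written figures 4/2 are shorthand for 6/4/2: the 6 is implied.
A second above E in this key is F#.
A fourth above E in this key is A.
A sixth above E in this key is C#.
Together with the bass E, this spells F# minor seventh in third inversion.

E, F#, A, C#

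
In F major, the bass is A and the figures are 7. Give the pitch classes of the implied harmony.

The written figures 7 are shorthand for 7/5/3: the 5/3 are implied.
A third above A in this key is C.
A fifth above A in this key is E.
A seventh above A in this key is G.
Together with the bass A, this spells A minor seventh in root position.

A, C, E, G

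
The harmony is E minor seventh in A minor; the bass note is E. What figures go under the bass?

7

E is the root of E minor seventh, so the chord is in root position.
A seventh chord in root position is figured 7/5/3, conventionally abbreviated 7.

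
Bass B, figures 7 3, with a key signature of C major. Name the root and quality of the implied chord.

The figures 7 3 indicate a seventh chord in root position.
In root position the bass is the root, so the root is B.
The chord tones are B, D, F, A, giving B half-diminished seventh.

B half-diminished seventh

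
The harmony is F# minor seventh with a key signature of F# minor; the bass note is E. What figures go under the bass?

E is the seventh of F# minor seventh, so the chord is in third inversion.
A seventh chord in third inversion is figured 6/4/2, conventionally abbreviated 4/2.

4/2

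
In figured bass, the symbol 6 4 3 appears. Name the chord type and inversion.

Intervals of 6/4/3 above the bass form a seventh chord; the bass is the fifth, so this is second inversion.

seventh chord, second inversion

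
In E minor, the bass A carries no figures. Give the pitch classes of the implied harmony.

A, C, E

An unfigured bass implies 5/3.
A third above A in this key is C.
A fifth above A in this key is E.
Together with the bass A, this spells A minor in root position.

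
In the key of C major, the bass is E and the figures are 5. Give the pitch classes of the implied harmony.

The written figures 5 are shorthand for 5/3: the 3 is implied.
A third above E in this key is G.
A fifth above E in this key is B.
Together with the bass E, this spells E minor in root position.

E, G, B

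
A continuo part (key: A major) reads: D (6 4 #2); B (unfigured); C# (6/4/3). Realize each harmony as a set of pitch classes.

D, E#, G#, B | B, D, F# | C#, E, F#, A

D (6/4/#2): D, E#, G#, B.
B (5/3): B, D, F#.
C# (6/4/3): C#, E, F#, A.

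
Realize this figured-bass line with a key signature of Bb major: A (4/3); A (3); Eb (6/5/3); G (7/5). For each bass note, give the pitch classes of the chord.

A (6/4/3): A, C, D, F.
A (5/3): A, C, Eb.
Eb (6/5/3): Eb, G, Bb, C.
G (7/5/3): G, Bb, D, F.

A, C, D, F | A, C, Eb | Eb, G, Bb, C | G, Bb, D, F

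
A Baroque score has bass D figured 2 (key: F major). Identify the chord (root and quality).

The figures 2 indicate a seventh chord in third inversion.
In third inversion the root lies a second above the bass: a second above D in F major is E.
The chord tones are D, E, G, Bb, giving E half-diminished seventh.

E half-diminished seventh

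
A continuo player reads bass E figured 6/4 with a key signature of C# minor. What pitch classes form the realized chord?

E, A, C#

A fourth above E in this key is A.
A sixth above E in this key is C#.
Together with the bass E, this spells A major in second inversion.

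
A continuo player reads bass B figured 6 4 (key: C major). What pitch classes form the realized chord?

B, E, G

A fourth above B in this key is E.
A sixth above B in this key is G.
Together with the bass B, this spells E minor in second inversion.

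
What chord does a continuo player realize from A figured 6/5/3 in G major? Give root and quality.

The figures 6/5/3 indicate a seventh chord in first inversion.
In first inversion the root lies a sixth above the bass: a sixth above A in G major is F#.
The chord tones are A, C, E, F#, giving F# half-diminished seventh.

F# half-diminished seventh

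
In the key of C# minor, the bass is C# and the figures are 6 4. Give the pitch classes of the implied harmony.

A fourth above C# in this key is F#.
A sixth above C# in this key is A.
Together with the bass C#, this spells F# minor in second inversion.

C#, F#, A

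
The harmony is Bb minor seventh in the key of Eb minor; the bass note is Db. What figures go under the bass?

6/5

Db is the third of Bb minor seventh, so the chord is in first inversion.
A seventh chord in first inversion is figured 6/5/3, conventionally abbreviated 6/5.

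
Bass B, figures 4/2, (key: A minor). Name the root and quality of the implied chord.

The figures 4/2 indicate a seventh chord in third inversion.
In third inversion the root lies a second above the bass: a second above B in A minor is C.
The chord tones are B, C, E, G, giving C major seventh.

C major seventh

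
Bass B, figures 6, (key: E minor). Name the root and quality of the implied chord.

G major

The figures 6 indicate a triad in first inversion.
In first inversion the root lies a sixth above the bass: a sixth above B in E minor is G.
The chord tones are B, D, G, giving G major.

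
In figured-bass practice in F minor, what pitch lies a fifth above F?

Counting 4 letter steps above F lands on C; in F minor, that letter is C.

C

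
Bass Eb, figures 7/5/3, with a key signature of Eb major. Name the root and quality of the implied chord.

Eb major seventh

The figures 7/5/3 indicate a seventh chord in root position.
In root position the bass is the root, so the root is Eb.
The chord tones are Eb, G, Bb, D, giving Eb major seventh.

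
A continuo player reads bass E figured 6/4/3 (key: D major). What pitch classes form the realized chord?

E, G, A, C#

A third above E in this key is G.
A fourth above E in this key is A.
A sixth above E in this key is C#.
Together with the bass E, this spells A dominant seventh in second inversion.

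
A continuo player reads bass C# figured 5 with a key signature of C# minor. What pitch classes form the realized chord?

The written figures 5 are shorthand for 5/3: the 3 is implied.
A third above C# in this key is E.
A fifth above C# in this key is G#.
Together with the bass C#, this spells C# minor in root position.

C#, E, G#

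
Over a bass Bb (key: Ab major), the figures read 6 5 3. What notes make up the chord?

Bb, Db, F, G

A third above Bb in this key is Db.
A fifth above Bb in this key is F.
A sixth above Bb in this key is G.
Together with the bass Bb, this spells G half-diminished seventh in first inversion.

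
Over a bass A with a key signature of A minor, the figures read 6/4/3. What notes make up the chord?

A third above A in this key is C.
A fourth above A in this key is D.
A sixth above A in this key is F.
Together with the bass A, this spells D minor seventh in second inversion.

A, C, D, F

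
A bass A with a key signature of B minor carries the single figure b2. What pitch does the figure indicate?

Bb

Counting 1 letter step above A lands on B; in B minor, that letter is B.
The b2 figure lowers it a semitone, giving Bb.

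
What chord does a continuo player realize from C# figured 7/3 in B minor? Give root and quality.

C# half-diminished seventh

The figures 7/3 indicate a seventh chord in root position.
In root position the bass is the root, so the root is C#.
The chord tones are C#, E, G, B, giving C# half-diminished seventh.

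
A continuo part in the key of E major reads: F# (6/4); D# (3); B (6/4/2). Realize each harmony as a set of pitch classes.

F#, B, D# | D#, F#, A | B, C#, E, G#

F# (6/4): F#, B, D#.
D# (5/3): D#, F#, A.
B (6/4/2): B, C#, E, G#.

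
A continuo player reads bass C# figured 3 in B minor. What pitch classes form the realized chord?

The written figures 3 are shorthand for 5/3: the 5 is implied.
A third above C# in this key is E.
A fifth above C# in this key is G.
Together with the bass C#, this spells C# diminished in root position.

C#, E, G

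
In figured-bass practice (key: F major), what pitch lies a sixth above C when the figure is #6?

Counting 5 letter steps above C lands on A; in F major, that letter is A.
The #6 figure raises it a semitone, giving A#.

A#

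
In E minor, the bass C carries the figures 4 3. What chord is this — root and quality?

F# half-diminished seventh

The figures 4 3 indicate a seventh chord in second inversion.
In second inversion the root lies a fourth above the bass: a fourth above C in E minor is F#.
The chord tones are C, E, F#, A, giving F# half-diminished seventh.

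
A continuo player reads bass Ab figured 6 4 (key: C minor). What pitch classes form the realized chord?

Ab, D, F

A fourth above Ab in this key is D.
A sixth above Ab in this key is F.
Together with the bass Ab, this spells D diminished in second inversion.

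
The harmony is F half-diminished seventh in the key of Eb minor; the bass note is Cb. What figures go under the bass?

4/3

Cb is the fifth of F half-diminished seventh, so the chord is in second inversion.
A seventh chord in second inversion is figured 6/4/3, conventionally abbreviated 4/3.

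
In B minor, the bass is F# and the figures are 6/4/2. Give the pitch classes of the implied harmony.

A second above F# in this key is G.
A fourth above F# in this key is B.
A sixth above F# in this key is D.
Together with the bass F#, this spells G major seventh in third inversion.

F#, G, B, D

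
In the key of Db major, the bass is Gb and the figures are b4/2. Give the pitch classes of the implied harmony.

The written figures b4/2 are shorthand for 6/4/2: the 6 is implied.
A second above Gb in this key is Ab.
A fourth above Gb in this key is C, lowered to Cb by the flat.
A sixth above Gb in this key is Eb.
Together with the bass Gb, this spells Ab minor seventh in third inversion.

Gb, Ab, Cb, Eb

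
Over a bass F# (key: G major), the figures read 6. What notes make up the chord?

The written figures 6 are shorthand for 6/3: the 3 is implied.
A third above F# in this key is A.
A sixth above F# in this key is D.
Together with the bass F#, this spells D major in first inversion.

F#, A, D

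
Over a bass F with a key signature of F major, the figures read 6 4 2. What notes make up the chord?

A second above F in this key is G.
A fourth above F in this key is Bb.
A sixth above F in this key is D.
Together with the bass F, this spells G minor seventh in third inversion.

F, G, Bb, D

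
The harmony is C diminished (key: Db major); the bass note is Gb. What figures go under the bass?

Gb is the fifth of C diminished, so the chord is in second inversion.
A triad in second inversion is figured 6/4, conventionally abbreviated 6/4.

6/4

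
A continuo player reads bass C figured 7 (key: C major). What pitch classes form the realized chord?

C, E, G, B

The written figures 7 are shorthand for 7/5/3: the 5/3 are implied.
A third above C in this key is E.
A fifth above C in this key is G.
A seventh above C in this key is B.
Together with the bass C, this spells C major seventh in root position.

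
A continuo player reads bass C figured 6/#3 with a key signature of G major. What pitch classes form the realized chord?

A third above C in this key is E, raised to E# by the sharp.
A sixth above C in this key is A.

C, E#, A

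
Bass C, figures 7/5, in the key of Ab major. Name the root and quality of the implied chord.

C minor seventh

The figures 7/5 indicate a seventh chord in root position.
In root position the bass is the root, so the root is C.
The chord tones are C, Eb, G, Bb, giving C minor seventh.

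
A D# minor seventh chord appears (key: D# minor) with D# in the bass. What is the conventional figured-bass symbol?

7

D# is the root of D# minor seventh, so the chord is in root position.
A seventh chord in root position is figured 7/5/3, conventionally abbreviated 7.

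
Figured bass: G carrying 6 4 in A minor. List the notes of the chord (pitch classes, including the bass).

G, C, E

A fourth above G in this key is C.
A sixth above G in this key is E.
Together with the bass G, this spells C major in second inversion.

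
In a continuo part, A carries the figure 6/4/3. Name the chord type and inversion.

seventh chord, second inversion

Intervals of 6/4/3 above the bass form a seventh chord; the bass is the fifth, so this is second inversion.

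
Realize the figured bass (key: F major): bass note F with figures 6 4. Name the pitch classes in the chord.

F, Bb, D

A fourth above F in this key is Bb.
A sixth above F in this key is D.
Together with the bass F, this spells Bb major in second inversion.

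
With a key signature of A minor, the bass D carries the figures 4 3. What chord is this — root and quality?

The figures 4 3 indicate a seventh chord in second inversion.
In second inversion the root lies a fourth above the bass: a fourth above D in A minor is G.
The chord tones are D, F, G, B, giving G dominant seventh.

G dominant seventh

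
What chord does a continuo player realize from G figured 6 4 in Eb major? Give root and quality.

C minor

The figures 6 4 indicate a triad in second inversion.
In second inversion the root lies a fourth above the bass: a fourth above G in Eb major is C.
The chord tones are G, C, Eb, giving C minor.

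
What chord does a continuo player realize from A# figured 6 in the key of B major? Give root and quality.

The figures 6 indicate a triad in first inversion.
In first inversion the root lies a sixth above the bass: a sixth above A# in B major is F#.
The chord tones are A#, C#, F#, giving F# major.

F# major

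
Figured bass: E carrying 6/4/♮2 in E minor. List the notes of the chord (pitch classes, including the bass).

E, F, A, C

A second above E in this key is F#, made natural (F) by the ♮ figure.
A fourth above E in this key is A.
A sixth above E in this key is C.
Together with the bass E, this spells F major seventh in third inversion.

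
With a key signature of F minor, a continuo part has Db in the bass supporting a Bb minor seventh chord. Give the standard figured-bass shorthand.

6/5

Db is the third of Bb minor seventh, so the chord is in first inversion.
A seventh chord in first inversion is figured 6/5/3, conventionally abbreviated 6/5.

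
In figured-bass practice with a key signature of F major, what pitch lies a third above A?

Counting 2 letter steps above A lands on C; in F major, that letter is C.

C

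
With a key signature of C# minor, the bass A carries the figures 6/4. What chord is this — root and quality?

The figures 6/4 indicate a triad in second inversion.
In second inversion the root lies a fourth above the bass: a fourth above A in C# minor is D#.
The chord tones are A, D#, F#, giving D# diminished.

D# diminished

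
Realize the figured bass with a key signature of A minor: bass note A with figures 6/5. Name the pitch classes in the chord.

A, C, E, F

The written figures 6/5 are shorthand for 6/5/3: the 3 is implied.
A third above A in this key is C.
A fifth above A in this key is E.
A sixth above A in this key is F.
Together with the bass A, this spells F major seventh in first inversion.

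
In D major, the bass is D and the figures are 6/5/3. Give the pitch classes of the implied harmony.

D, F#, A, B

A third above D in this key is F#.
A fifth above D in this key is A.
A sixth above D in this key is B.
Together with the bass D, this spells B minor seventh in first inversion.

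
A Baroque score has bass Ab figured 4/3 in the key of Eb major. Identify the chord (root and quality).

D half-diminished seventh

The figures 4/3 indicate a seventh chord in second inversion.
In second inversion the root lies a fourth above the bass: a fourth above Ab in Eb major is D.
The chord tones are Ab, C, D, F, giving D half-diminished seventh.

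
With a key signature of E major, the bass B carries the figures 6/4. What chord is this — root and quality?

E major

The figures 6/4 indicate a triad in second inversion.
In second inversion the root lies a fourth above the bass: a fourth above B in E major is E.
The chord tones are B, E, G#, giving E major.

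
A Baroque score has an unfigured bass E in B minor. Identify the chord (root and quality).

E minor

An unfigured bass indicates a triad in root position.
In root position the bass is the root, so the root is E.
The chord tones are E, G, B, giving E minor.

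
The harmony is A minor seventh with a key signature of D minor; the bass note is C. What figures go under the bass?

6/5

C is the third of A minor seventh, so the chord is in first inversion.
A seventh chord in first inversion is figured 6/5/3, conventionally abbreviated 6/5.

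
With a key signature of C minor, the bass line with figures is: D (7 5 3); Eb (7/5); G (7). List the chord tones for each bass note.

D (7/5/3): D, F, Ab, C.
Eb (7/5/3): Eb, G, Bb, D.
G (7/5/3): G, Bb, D, F.

D, F, Ab, C | Eb, G, Bb, D | G, Bb, D, F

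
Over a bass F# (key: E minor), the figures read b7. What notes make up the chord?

F#, A, C, Eb

The written figures b7 are shorthand for 7/5/3: the 5/3 are implied.
A third above F# in this key is A.
A fifth above F# in this key is C.
A seventh above F# in this key is E, lowered to Eb by the flat.
Together with the bass F#, this spells F# diminished seventh in root position.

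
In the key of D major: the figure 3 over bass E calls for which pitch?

Counting 2 letter steps above E lands on G; in D major, that letter is G.

G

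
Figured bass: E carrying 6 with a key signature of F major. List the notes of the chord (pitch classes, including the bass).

The written figures 6 are shorthand for 6/3: the 3 is implied.
A third above E in this key is G.
A sixth above E in this key is C.
Together with the bass E, this spells C major in first inversion.

E, G, C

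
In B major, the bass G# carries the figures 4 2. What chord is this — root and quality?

The figures 4 2 indicate a seventh chord in third inversion.
In third inversion the root lies a second above the bass: a second above G# in B major is A#.
The chord tones are G#, A#, C#, E, giving A# half-diminished seventh.

A# half-diminished seventh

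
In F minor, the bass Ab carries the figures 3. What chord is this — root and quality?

Ab major

The figures 3 indicate a triad in root position.
In root position the bass is the root, so the root is Ab.
The chord tones are Ab, C, Eb, giving Ab major.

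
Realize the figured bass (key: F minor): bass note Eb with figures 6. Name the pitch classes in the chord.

The written figures 6 are shorthand for 6/3: the 3 is implied.
A third above Eb in this key is G.
A sixth above Eb in this key is C.
Together with the bass Eb, this spells C minor in first inversion.

Eb, G, C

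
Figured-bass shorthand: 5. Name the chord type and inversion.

triad, root position

5 is shorthand for 5/3.
Intervals of 5/3 above the bass form a triad; the bass is the root, so this is root position.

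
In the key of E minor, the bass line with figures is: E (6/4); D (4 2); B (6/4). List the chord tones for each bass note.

E (6/4): E, A, C.
D (6/4/2): D, E, G, B.
B (6/4): B, E, G.

E, A, C | D, E, G, B | B, E, G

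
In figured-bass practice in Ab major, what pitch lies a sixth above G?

Eb

Counting 5 letter steps above G lands on E; in Ab major, that letter is Eb.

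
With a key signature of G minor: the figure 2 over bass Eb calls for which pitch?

F

Counting 1 letter step above Eb lands on F; in G minor, that letter is F.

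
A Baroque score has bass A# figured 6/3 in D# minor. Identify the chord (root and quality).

F# major

The figures 6/3 indicate a triad in first inversion.
In first inversion the root lies a sixth above the bass: a sixth above A# in D# minor is F#.
The chord tones are A#, C#, F#, giving F# major.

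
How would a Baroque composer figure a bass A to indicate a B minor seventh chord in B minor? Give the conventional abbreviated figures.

A is the seventh of B minor seventh, so the chord is in third inversion.
A seventh chord in third inversion is figured 6/4/2, conventionally abbreviated 4/2.

4/2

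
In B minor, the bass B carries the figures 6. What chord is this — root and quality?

The figures 6 indicate a triad in first inversion.
In first inversion the root lies a sixth above the bass: a sixth above B in B minor is G.
The chord tones are B, D, G, giving G major.

G major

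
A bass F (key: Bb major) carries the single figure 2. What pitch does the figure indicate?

Counting 1 letter step above F lands on G; in Bb major, that letter is G.

G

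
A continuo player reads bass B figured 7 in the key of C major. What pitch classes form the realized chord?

The written figures 7 are shorthand for 7/5/3: the 5/3 are implied.
A third above B in this key is D.
A fifth above B in this key is F.
A seventh above B in this key is A.
Together with the bass B, this spells B half-diminished seventh in root position.

B, D, F, A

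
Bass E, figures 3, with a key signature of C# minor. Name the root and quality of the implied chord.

E major

The figures 3 indicate a triad in root position.
In root position the bass is the root, so the root is E.
The chord tones are E, G#, B, giving E major.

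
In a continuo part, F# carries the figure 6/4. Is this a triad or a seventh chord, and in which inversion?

triad, second inversion

Intervals of 6/4 above the bass form a triad; the bass is the fifth, so this is second inversion.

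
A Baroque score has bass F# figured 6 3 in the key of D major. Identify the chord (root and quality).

D major

The figures 6 3 indicate a triad in first inversion.
In first inversion the root lies a sixth above the bass: a sixth above F# in D major is D.
The chord tones are F#, A, D, giving D major.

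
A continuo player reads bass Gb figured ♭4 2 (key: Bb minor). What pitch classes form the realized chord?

The written figures ♭4 2 are shorthand for 6/4/2: the 6 is implied.
A second above Gb in this key is Ab.
A fourth above Gb in this key is C, lowered to Cb by the flat.
A sixth above Gb in this key is Eb.
Together with the bass Gb, this spells Ab minor seventh in third inversion.

Gb, Ab, Cb, Eb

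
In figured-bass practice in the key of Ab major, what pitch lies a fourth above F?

Bb

Counting 3 letter steps above F lands on B; in Ab major, that letter is Bb.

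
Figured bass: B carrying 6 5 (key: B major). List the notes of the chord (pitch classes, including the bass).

B, D#, F#, G#

The written figures 6 5 are shorthand for 6/5/3: the 3 is implied.
A third above B in this key is D#.
A fifth above B in this key is F#.
A sixth above B in this key is G#.
Together with the bass B, this spells G# minor seventh in first inversion.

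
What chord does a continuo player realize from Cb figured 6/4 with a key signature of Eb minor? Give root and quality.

F diminished

The figures 6/4 indicate a triad in second inversion.
In second inversion the root lies a fourth above the bass: a fourth above Cb in Eb minor is F.
The chord tones are Cb, F, Ab, giving F diminished.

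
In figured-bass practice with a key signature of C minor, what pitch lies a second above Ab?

Counting 1 letter step above Ab lands on B; in C minor, that letter is Bb.

Bb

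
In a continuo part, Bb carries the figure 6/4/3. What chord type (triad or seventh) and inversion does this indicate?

Intervals of 6/4/3 above the bass form a seventh chord; the bass is the fifth, so this is second inversion.

seventh chord, second inversion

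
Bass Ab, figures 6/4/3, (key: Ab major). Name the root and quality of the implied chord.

Db major seventh

The figures 6/4/3 indicate a seventh chord in second inversion.
In second inversion the root lies a fourth above the bass: a fourth above Ab in Ab major is Db.
The chord tones are Ab, C, Db, F, giving Db major seventh.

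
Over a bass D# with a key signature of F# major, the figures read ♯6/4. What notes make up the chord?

D#, G#, B#

A fourth above D# in this key is G#.
A sixth above D# in this key is B, raised to B# by the sharp.
Together with the bass D#, this spells G# major in second inversion.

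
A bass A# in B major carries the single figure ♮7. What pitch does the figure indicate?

G

Counting 6 letter steps above A# lands on G; in B major, that letter is G#.
The ♮7 figure makes it natural, giving G.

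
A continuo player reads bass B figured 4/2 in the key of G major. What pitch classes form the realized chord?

B, C, E, G

The written figures 4/2 are shorthand for 6/4/2: the 6 is implied.
A second above B in this key is C.
A fourth above B in this key is E.
A sixth above B in this key is G.
Together with the bass B, this spells C major seventh in third inversion.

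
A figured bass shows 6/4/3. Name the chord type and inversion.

Intervals of 6/4/3 above the bass form a seventh chord; the bass is the fifth, so this is second inversion.

seventh chord, second inversion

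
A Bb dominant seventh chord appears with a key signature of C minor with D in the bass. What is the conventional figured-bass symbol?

6/5

D is the third of Bb dominant seventh, so the chord is in first inversion.
A seventh chord in first inversion is figured 6/5/3, conventionally abbreviated 6/5.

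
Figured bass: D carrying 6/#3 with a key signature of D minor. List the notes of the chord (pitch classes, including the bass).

A third above D in this key is F, raised to F# by the sharp.
A sixth above D in this key is Bb.
Together with the bass D, this spells Bb augmented in first inversion.

D, F#, Bb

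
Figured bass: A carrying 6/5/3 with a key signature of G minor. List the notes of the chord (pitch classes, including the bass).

A third above A in this key is C.
A fifth above A in this key is Eb.
A sixth above A in this key is F.
Together with the bass A, this spells F dominant seventh in first inversion.

A, C, Eb, F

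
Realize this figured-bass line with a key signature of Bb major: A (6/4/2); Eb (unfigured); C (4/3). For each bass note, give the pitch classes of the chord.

A (6/4/2): A, Bb, D, F.
Eb (5/3): Eb, G, Bb.
C (6/4/3): C, Eb, F, A.

A, Bb, D, F | Eb, G, Bb | C, Eb, F, A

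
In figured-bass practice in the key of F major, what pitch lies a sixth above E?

Counting 5 letter steps above E lands on C; in F major, that letter is C.

C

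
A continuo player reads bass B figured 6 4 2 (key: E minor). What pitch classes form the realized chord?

B, C, E, G

A second above B in this key is C.
A fourth above B in this key is E.
A sixth above B in this key is G.
Together with the bass B, this spells C major seventh in third inversion.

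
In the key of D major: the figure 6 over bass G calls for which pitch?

Counting 5 letter steps above G lands on E; in D major, that letter is E.

E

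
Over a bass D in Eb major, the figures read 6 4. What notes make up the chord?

A fourth above D in this key is G.
A sixth above D in this key is Bb.
Together with the bass D, this spells G minor in second inversion.

D, G, Bb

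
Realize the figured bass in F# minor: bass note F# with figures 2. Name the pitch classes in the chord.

F#, G#, B, D

The written figures 2 are shorthand for 6/4/2: the 6/4 are implied.
A second above F# in this key is G#.
A fourth above F# in this key is B.
A sixth above F# in this key is D.
Together with the bass F#, this spells G# half-diminished seventh in third inversion.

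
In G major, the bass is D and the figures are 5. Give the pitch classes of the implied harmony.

The written figures 5 are shorthand for 5/3: the 3 is implied.
A third above D in this key is F#.
A fifth above D in this key is A.
Together with the bass D, this spells D major in root position.

D, F#, A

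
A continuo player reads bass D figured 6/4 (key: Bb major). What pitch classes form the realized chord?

D, G, Bb

A fourth above D in this key is G.
A sixth above D in this key is Bb.
Together with the bass D, this spells G minor in second inversion.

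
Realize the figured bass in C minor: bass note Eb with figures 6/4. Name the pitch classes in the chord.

A fourth above Eb in this key is Ab.
A sixth above Eb in this key is C.
Together with the bass Eb, this spells Ab major in second inversion.

Eb, Ab, C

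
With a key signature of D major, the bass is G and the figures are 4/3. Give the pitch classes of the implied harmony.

G, B, C#, E

The written figures 4/3 are shorthand for 6/4/3: the 6 is implied.
A third above G in this key is B.
A fourth above G in this key is C#.
A sixth above G in this key is E.
Together with the bass G, this spells C# half-diminished seventh in second inversion.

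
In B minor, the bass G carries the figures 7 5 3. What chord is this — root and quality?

G major seventh

The figures 7 5 3 indicate a seventh chord in root position.
In root position the bass is the root, so the root is G.
The chord tones are G, B, D, F#, giving G major seventh.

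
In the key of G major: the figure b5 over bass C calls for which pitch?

Gb

Counting 4 letter steps above C lands on G; in G major, that letter is G.
The b5 figure lowers it a semitone, giving Gb.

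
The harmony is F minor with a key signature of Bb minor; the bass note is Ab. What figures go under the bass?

6

Ab is the third of F minor, so the chord is in first inversion.
A triad in first inversion is figured 6/3, conventionally abbreviated 6.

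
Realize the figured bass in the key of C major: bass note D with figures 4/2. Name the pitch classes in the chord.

D, E, G, B

The written figures 4/2 are shorthand for 6/4/2: the 6 is implied.
A second above D in this key is E.
A fourth above D in this key is G.
A sixth above D in this key is B.
Together with the bass D, this spells E minor seventh in third inversion.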